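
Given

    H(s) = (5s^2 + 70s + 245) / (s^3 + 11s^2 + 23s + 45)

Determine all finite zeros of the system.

Set the numerator to zero: 5s^2 + 70s + 245 = 0, i.e. 5·(s^2 + 14s + 49) = 0.
Factoring: (s + 7)^2 = 0.

s = -7, -7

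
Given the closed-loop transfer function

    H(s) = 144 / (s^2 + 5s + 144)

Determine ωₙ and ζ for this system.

Compare the denominator to the standard form s^2 + 2ζωₙs + ωₙ².
ωₙ² = 144, so ωₙ = 12 rad/s.
2ζωₙ = 5, so ζ = 5/(2·12) ≈ 0.2083.

ωₙ = 12 rad/s, ζ ≈ 0.2083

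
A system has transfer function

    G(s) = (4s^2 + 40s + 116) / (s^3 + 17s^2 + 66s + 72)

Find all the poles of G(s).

s = -3, -2, -12

The poles are the roots of the denominator s^3 + 17s^2 + 66s + 72 = 0.
Trying s = -3: the polynomial evaluates to 0, so (s + 3) is a factor.
Dividing out leaves s^2 + 14s + 24 = 0.
Factoring the quadratic: (s + 2)(s + 12) = 0.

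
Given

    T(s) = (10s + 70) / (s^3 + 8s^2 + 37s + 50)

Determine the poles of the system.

s = -3 + 4j, -3 - 4j, -2

The poles are the roots of the denominator s^3 + 8s^2 + 37s + 50 = 0.
Trying s = -2: the polynomial evaluates to 0, so (s + 2) is a factor.
Dividing out leaves s^2 + 6s + 25 = 0.
The quadratic formula then gives s = -3 ± 4j.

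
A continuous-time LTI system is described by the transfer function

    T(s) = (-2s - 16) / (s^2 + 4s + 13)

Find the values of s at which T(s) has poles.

s = -2 ± 3j

The poles are the roots of the denominator s^2 + 4s + 13 = 0.
Using the quadratic formula: s = (-4 ± √(-36))/2 = -2 ± 3j.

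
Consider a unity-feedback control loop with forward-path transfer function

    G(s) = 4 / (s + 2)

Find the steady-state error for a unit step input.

e_ss = 0.3333

G(s) has no poles at the origin.
This is a Type 0 system. Kp = lim_{s→0} G(s) = 4/2 = 2.
e_ss = 1/(1 + Kp) = 1/(1 + 2) = 1/3 ≈ 0.3333.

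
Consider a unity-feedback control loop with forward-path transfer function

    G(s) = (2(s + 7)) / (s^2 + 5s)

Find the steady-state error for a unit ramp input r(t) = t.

G(s) has one pole at the origin.
This is a Type 1 system. Kv = lim_{s→0} s·G(s) = 14/5.
e_ss = 1/Kv = 1/(14/5) = 5/14 ≈ 0.3571.

e_ss = 0.3571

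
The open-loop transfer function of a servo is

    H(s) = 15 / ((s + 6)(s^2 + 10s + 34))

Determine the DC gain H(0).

Set s = 0: H(0) = (15) / (204) = 5/68.

H(0) = 5/68 ≈ 0.07353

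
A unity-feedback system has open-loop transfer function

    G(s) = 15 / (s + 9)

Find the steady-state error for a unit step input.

e_ss = 0.3750

G(s) has no poles at the origin.
This is a Type 0 system. Kp = lim_{s→0} G(s) = 15/9 = 5/3.
e_ss = 1/(1 + Kp) = 1/(1 + 5/3) = 3/8 ≈ 0.3750.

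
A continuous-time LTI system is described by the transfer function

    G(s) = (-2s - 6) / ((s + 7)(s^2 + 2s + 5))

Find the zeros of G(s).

s = -3

Set the numerator to zero: -2s - 6 = 0, i.e. -2·(s + 3) = 0.
So s = -3.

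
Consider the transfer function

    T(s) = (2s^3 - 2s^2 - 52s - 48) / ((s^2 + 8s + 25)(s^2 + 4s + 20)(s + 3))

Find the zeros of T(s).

Set the numerator to zero: 2s^3 - 2s^2 - 52s - 48 = 0, i.e. 2·(s^3 - s^2 - 26s - 24) = 0.
Factoring: (s + 1)(s - 6)(s + 4) = 0.

s = -1, 6, -4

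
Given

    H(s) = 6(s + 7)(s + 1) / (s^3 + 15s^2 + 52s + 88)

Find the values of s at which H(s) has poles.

The poles are the roots of the denominator s^3 + 15s^2 + 52s + 88 = 0.
Trying s = -11: the polynomial evaluates to 0, so (s + 11) is a factor.
Dividing out leaves s^2 + 4s + 8 = 0.
The quadratic formula then gives s = -2 ± 2j.

s = -2 ± 2j, -11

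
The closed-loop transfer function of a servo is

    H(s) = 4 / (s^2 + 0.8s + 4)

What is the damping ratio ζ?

Compare the denominator to the standard form s^2 + 2ζωₙs + ωₙ².
ωₙ² = 4, so ωₙ = 2 rad/s.
2ζωₙ = 0.8, so ζ = 0.8/(2·2) = 0.2.
With ζ = 0.2 the response is underdamped.

ζ = 0.2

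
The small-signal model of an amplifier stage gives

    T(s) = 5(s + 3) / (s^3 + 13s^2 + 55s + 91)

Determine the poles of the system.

s = -3 + 2j, -3 - 2j, -7

The poles are the roots of the denominator s^3 + 13s^2 + 55s + 91 = 0.
Trying s = -7: the polynomial evaluates to 0, so (s + 7) is a factor.
Dividing out leaves s^2 + 6s + 13 = 0.
The quadratic formula then gives s = -3 ± 2j.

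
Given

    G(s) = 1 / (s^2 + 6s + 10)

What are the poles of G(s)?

The poles are the roots of the denominator s^2 + 6s + 10 = 0.
Using the quadratic formula: s = (-6 ± √(-4))/2 = -3 ± 1j.

s = -3 + j, -3 - j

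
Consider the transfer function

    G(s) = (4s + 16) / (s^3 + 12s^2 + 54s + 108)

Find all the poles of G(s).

s = -3 + 3j, -3 - 3j, -6

The poles are the roots of the denominator s^3 + 12s^2 + 54s + 108 = 0.
Trying s = -6: the polynomial evaluates to 0, so (s + 6) is a factor.
Dividing out leaves s^2 + 6s + 18 = 0.
The quadratic formula then gives s = -3 ± 3j.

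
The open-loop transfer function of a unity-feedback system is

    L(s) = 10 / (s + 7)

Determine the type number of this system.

Type 0

The denominator has no factor of s at the origin — no free integrator — so this is a Type 0 system.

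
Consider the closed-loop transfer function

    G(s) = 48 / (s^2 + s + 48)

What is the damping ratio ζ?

Compare the denominator to the standard form s^2 + 2ζωₙs + ωₙ².
ωₙ² = 48, so ωₙ = √48 ≈ 6.928 rad/s.
2ζωₙ = 1, so ζ = 1/(2·√48) ≈ 0.07217.

ζ ≈ 0.07217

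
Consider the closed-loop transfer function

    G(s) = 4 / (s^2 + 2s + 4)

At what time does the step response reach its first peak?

Comparing s^2 + 2s + 4 to s^2 + 2ζωₙs + ωₙ²: ωₙ = 2 rad/s and ζ = 2/(2·2) = 0.5.
ζωₙ = 2/2 = 1, so ω_d = ωₙ√(1−ζ²) = √(ωₙ² − (ζωₙ)²) = √(4 − 1²) = √3 ≈ 1.732 rad/s.
t_p = π/ω_d = π/1.732 ≈ 1.814 s.

t_p ≈ 1.814 s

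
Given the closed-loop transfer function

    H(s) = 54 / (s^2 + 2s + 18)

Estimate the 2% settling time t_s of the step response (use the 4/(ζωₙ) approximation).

Comparing s^2 + 2s + 18 to s^2 + 2ζωₙs + ωₙ²: ωₙ = √18 ≈ 4.243 rad/s and ζ = 2/(2·√18) ≈ 0.2357.
ζωₙ = 2/2 = 1, so t_s ≈ 4/(ζωₙ) = 4/1 = 4 s.

t_s ≈ 4 s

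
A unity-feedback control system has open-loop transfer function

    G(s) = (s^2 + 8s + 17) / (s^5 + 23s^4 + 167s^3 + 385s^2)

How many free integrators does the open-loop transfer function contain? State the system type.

Type 2

Factor s from the denominator: s^5 + 23s^4 + 167s^3 + 385s^2 = s^2·(s^3 + 23s^2 + 167s + 385).
There are 2 poles at the origin, so the system is Type 2.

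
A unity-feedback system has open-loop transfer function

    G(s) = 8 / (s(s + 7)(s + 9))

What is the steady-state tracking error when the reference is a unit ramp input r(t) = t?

G(s) has one pole at the origin.
This is a Type 1 system. Kv = lim_{s→0} s·G(s) = 8/63.
e_ss = 1/Kv = 1/(8/63) = 63/8 ≈ 7.875.

e_ss = 7.875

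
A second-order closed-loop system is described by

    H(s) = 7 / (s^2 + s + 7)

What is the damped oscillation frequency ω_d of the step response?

Comparing s^2 + s + 7 to s^2 + 2ζωₙs + ωₙ²: ωₙ = √7 ≈ 2.646 rad/s and ζ = 1/(2·√7) ≈ 0.1890.
ζωₙ = 1/2 = 0.5, so ω_d = ωₙ√(1−ζ²) = √(ωₙ² − (ζωₙ)²) = √(7 − 0.5²) = √6.75 ≈ 2.598 rad/s.

ω_d ≈ 2.598 rad/s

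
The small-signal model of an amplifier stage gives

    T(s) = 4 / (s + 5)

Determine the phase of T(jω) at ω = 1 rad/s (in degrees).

∠T(j1) ≈ -11.31°

At s = j1: numerator = 4, denominator = 5 + j1.
∠T = ∠num − ∠den = 0° − (11.310°) = -11.31°.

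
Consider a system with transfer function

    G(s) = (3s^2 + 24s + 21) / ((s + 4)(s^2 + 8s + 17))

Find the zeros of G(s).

s = -1, -7

Set the numerator to zero: 3s^2 + 24s + 21 = 0, i.e. 3·(s^2 + 8s + 7) = 0.
Factoring: (s + 1)(s + 7) = 0.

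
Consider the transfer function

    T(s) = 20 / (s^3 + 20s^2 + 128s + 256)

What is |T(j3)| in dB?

|T(j3)|_dB ≈ -25.2 dB

Substitute s = j3: numerator = 20, denominator = 76 + j357.
|T(j3)| = |20| / |76 + j357| = 20 / 365 ≈ 0.05479.
In decibels: 20·log₁₀(0.05479) ≈ -25.2 dB.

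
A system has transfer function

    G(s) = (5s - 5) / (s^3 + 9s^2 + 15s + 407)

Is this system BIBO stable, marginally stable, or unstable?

unstable

The denominator s^3 + 9s^2 + 15s + 407 factors as (s + 11)(s^2 - 2s + 37), giving poles at s = -11, 1 ± 6j.
Since the pole(s) at s = 1 + 6j, 1 - 6j lie in the right half-plane, the system is unstable.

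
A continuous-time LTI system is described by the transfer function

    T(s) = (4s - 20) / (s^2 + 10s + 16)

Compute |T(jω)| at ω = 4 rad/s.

Substitute s = j4: numerator = -20 + j16, denominator = j40.
|T(j4)| = |-20 + j16| / |j40| = 25.612 / 40 ≈ 0.6403.

|T(j4)| ≈ 0.6403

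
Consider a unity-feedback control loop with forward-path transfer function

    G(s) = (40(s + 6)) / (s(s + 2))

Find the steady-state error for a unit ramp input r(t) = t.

e_ss = 0.008333

G(s) has one pole at the origin.
This is a Type 1 system. Kv = lim_{s→0} s·G(s) = 240/2 = 120.
e_ss = 1/Kv = 1/(120) = 1/120 ≈ 0.008333.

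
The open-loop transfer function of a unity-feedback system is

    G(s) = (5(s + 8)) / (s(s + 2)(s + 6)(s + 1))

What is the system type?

Type 1

The denominator has 1 factor of s at the origin (free integrator), so this is a Type 1 system.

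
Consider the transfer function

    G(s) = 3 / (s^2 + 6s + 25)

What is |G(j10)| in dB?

|G(j10)|_dB ≈ -30.1 dB

Substitute s = j10: numerator = 3, denominator = -75 + j60.
|G(j10)| = |3| / |-75 + j60| = 3 / 96.047 ≈ 0.03123.
In decibels: 20·log₁₀(0.03123) ≈ -30.1 dB.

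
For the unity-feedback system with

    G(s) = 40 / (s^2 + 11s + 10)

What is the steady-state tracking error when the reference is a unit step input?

e_ss = 0.2000

G(s) has no poles at the origin.
This is a Type 0 system. Kp = lim_{s→0} G(s) = 40/10 = 4.
e_ss = 1/(1 + Kp) = 1/(1 + 4) = 1/5 ≈ 0.2000.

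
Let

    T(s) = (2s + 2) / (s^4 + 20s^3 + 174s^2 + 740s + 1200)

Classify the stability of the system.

stable

The denominator s^4 + 20s^3 + 174s^2 + 740s + 1200 factors as (s + 4)(s^2 + 10s + 50)(s + 6), giving poles at s = -4, -5 ± 5j, -6.
Since all poles lie strictly in the left half-plane, the system is stable.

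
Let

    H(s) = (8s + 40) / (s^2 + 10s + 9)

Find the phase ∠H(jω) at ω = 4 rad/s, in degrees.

At s = j4: numerator = 40 + j32, denominator = -7 + j40.
∠H = ∠num − ∠den = 38.660° − (99.926°) = -61.27°.

∠H(j4) ≈ -61.27°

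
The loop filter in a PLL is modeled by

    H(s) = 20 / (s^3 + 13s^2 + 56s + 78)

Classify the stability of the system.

The denominator s^3 + 13s^2 + 56s + 78 factors as (s + 3)(s^2 + 10s + 26), giving poles at s = -3, -5 + j, -5 - j.
Since all poles lie strictly in the left half-plane, the system is stable.

stable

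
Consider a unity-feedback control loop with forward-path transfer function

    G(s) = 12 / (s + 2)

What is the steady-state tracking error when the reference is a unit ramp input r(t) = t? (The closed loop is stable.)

G(s) has no poles at the origin.
This is a Type 0 system; Kv = lim_{s→0} s·G(s) = 0, so the steady-state error for a ramp input is infinite.

e_ss = ∞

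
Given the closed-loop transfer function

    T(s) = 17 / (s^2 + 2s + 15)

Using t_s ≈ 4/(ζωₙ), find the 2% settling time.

Comparing s^2 + 2s + 15 to s^2 + 2ζωₙs + ωₙ²: ωₙ = √15 ≈ 3.873 rad/s and ζ = 2/(2·√15) ≈ 0.2582.
ζωₙ = 2/2 = 1, so t_s ≈ 4/(ζωₙ) = 4/1 = 4 s.

t_s ≈ 4 s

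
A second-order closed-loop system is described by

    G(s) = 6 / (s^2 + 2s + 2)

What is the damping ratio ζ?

Compare the denominator to the standard form s^2 + 2ζωₙs + ωₙ².
ωₙ² = 2, so ωₙ = √2 ≈ 1.414 rad/s.
2ζωₙ = 2, so ζ = 2/(2·√2) ≈ 0.7071.
With ζ = 0.7071 the response is underdamped.

ζ ≈ 0.7071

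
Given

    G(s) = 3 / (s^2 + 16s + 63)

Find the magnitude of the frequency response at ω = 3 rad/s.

Substitute s = j3: numerator = 3, denominator = 54 + j48.
|G(j3)| = |3| / |54 + j48| = 3 / 72.250 ≈ 0.04152.

|G(j3)| ≈ 0.04152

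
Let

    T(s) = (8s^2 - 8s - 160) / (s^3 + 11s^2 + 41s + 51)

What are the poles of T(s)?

The poles are the roots of the denominator s^3 + 11s^2 + 41s + 51 = 0.
Trying s = -3: the polynomial evaluates to 0, so (s + 3) is a factor.
Dividing out leaves s^2 + 8s + 17 = 0.
The quadratic formula then gives s = -4 ± 1j.

s = -4 + j, -4 - j, -3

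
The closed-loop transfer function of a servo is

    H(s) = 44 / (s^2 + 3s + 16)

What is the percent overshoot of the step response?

Comparing s^2 + 3s + 16 to s^2 + 2ζωₙs + ωₙ²: ωₙ = 4 rad/s and ζ = 3/(2·4) = 0.375.
%OS = 100·exp(−πζ/√(1−ζ²)) = 100·exp(−π·0.375/√(1−0.375²)) ≈ 28.1%.

%OS ≈ 28.1%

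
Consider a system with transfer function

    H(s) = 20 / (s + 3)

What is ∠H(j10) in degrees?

At s = j10: numerator = 20, denominator = 3 + j10.
∠H = ∠num − ∠den = 0° − (73.301°) = -73.30°.

∠H(j10) ≈ -73.30°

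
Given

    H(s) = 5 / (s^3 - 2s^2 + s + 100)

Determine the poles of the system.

s = 3 + 4j, 3 - 4j, -4

The poles are the roots of the denominator s^3 - 2s^2 + s + 100 = 0.
Trying s = -4: the polynomial evaluates to 0, so (s + 4) is a factor.
Dividing out leaves s^2 - 6s + 25 = 0.
The quadratic formula then gives s = 3 ± 4j.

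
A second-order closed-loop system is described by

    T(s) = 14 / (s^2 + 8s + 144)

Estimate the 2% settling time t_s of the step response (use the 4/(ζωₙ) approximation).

Comparing s^2 + 8s + 144 to s^2 + 2ζωₙs + ωₙ²: ωₙ = 12 rad/s and ζ = 8/(2·12) ≈ 0.3333.
ζωₙ = 8/2 = 4, so t_s ≈ 4/(ζωₙ) = 4/4 = 1 s.

t_s ≈ 1 s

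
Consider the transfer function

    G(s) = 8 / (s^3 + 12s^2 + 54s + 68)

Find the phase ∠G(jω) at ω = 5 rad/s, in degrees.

At s = j5: numerator = 8, denominator = -232 + j145.
∠G = ∠num − ∠den = 0° − (147.99°) = -148.0°.

∠G(j5) ≈ -148.0°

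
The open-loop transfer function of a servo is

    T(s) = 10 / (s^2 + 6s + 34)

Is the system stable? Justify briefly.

stable

The denominator s^2 + 6s + 34 factors as (s^2 + 6s + 34), giving poles at s = -3 + 5j, -3 - 5j.
Since all poles lie strictly in the left half-plane, the system is stable.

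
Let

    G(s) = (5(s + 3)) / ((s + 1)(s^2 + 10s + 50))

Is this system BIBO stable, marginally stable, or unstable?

stable

The poles can be read from the denominator factors: s = -1, -5 + 5j, -5 - 5j.
Since all poles lie strictly in the left half-plane, the system is stable.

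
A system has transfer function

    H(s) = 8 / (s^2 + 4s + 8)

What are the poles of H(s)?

s = -2 + 2j, -2 - 2j

The poles are the roots of the denominator s^2 + 4s + 8 = 0.
Using the quadratic formula: s = (-4 ± √(-16))/2 = -2 ± 2j.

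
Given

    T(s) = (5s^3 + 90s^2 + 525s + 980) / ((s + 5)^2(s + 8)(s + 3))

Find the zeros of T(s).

s = -7, -4, -7

Set the numerator to zero: 5s^3 + 90s^2 + 525s + 980 = 0, i.e. 5·(s^3 + 18s^2 + 105s + 196) = 0.
Factoring: (s + 7)^2(s + 4) = 0.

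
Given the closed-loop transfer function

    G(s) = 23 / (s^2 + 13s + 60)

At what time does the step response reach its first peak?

t_p ≈ 0.7457 s

Comparing s^2 + 13s + 60 to s^2 + 2ζωₙs + ωₙ²: ωₙ = √60 ≈ 7.746 rad/s and ζ = 13/(2·√60) ≈ 0.8391.
ζωₙ = 13/2 = 6.5, so ω_d = ωₙ√(1−ζ²) = √(ωₙ² − (ζωₙ)²) = √(60 − 6.5²) = √17.75 ≈ 4.213 rad/s.
t_p = π/ω_d = π/4.213 ≈ 0.7457 s.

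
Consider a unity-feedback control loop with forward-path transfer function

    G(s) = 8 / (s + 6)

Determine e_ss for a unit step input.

e_ss = 0.4286

G(s) has no poles at the origin.
This is a Type 0 system. Kp = lim_{s→0} G(s) = 8/6 = 4/3.
e_ss = 1/(1 + Kp) = 1/(1 + 4/3) = 3/7 ≈ 0.4286.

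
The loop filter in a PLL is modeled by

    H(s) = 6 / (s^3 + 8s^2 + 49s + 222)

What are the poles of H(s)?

The poles are the roots of the denominator s^3 + 8s^2 + 49s + 222 = 0.
Trying s = -6: the polynomial evaluates to 0, so (s + 6) is a factor.
Dividing out leaves s^2 + 2s + 37 = 0.
The quadratic formula then gives s = -1 ± 6j.

s = -1 ± 6j, -6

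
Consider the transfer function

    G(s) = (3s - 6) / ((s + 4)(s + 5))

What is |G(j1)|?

Substitute s = j1: numerator = -6 + j3, denominator = 19 + j9.
|G(j1)| = |-6 + j3| / |19 + j9| = 6.7082 / 21.024 ≈ 0.3191.

|G(j1)| ≈ 0.3191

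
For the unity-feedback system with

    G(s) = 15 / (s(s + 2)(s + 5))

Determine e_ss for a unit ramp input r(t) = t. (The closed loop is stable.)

G(s) has one pole at the origin.
This is a Type 1 system. Kv = lim_{s→0} s·G(s) = 15/10 = 3/2.
e_ss = 1/Kv = 1/(3/2) = 2/3 ≈ 0.6667.

e_ss = 0.6667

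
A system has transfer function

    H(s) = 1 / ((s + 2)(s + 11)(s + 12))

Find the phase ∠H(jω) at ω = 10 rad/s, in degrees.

At s = j10: numerator = 1, denominator = -2236 + j780.
∠H = ∠num − ∠den = 0° − (160.77°) = -160.8°.

∠H(j10) ≈ -160.8°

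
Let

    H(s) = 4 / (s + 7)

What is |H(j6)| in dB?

|H(j6)|_dB ≈ -7.25 dB

Substitute s = j6: numerator = 4, denominator = 7 + j6.
|H(j6)| = |4| / |7 + j6| = 4 / 9.2195 ≈ 0.4339.
In decibels: 20·log₁₀(0.4339) ≈ -7.25 dB.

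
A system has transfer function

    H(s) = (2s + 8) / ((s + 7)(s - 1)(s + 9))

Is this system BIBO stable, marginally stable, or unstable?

The poles can be read from the denominator factors: s = -7, 1, -9.
Since the pole(s) at s = 1 lie in the right half-plane, the system is unstable.

unstable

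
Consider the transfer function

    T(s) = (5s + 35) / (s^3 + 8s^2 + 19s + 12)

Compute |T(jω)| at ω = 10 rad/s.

|T(j10)| ≈ 0.05401

Substitute s = j10: numerator = 35 + j50, denominator = -788 - j810.
|T(j10)| = |35 + j50| / |-788 - j810| = 61.033 / 1130.1 ≈ 0.05401.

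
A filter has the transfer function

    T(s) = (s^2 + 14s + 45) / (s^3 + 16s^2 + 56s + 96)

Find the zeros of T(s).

s = -9, -5

Set the numerator to zero: s^2 + 14s + 45 = 0.
Factoring: (s + 9)(s + 5) = 0.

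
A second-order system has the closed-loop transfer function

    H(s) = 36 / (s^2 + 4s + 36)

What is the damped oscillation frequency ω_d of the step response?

ω_d ≈ 5.657 rad/s

Comparing s^2 + 4s + 36 to s^2 + 2ζωₙs + ωₙ²: ωₙ = 6 rad/s and ζ = 4/(2·6) ≈ 0.3333.
ζωₙ = 4/2 = 2, so ω_d = ωₙ√(1−ζ²) = √(ωₙ² − (ζωₙ)²) = √(36 − 2²) = √32 ≈ 5.657 rad/s.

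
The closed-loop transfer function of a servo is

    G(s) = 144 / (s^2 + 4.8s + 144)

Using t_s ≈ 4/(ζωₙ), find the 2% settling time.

Comparing s^2 + 4.8s + 144 to s^2 + 2ζωₙs + ωₙ²: ωₙ = 12 rad/s and ζ = 4.8/(2·12) = 0.2.
ζωₙ = 4.8/2 = 2.4, so t_s ≈ 4/(ζωₙ) = 4/2.4 ≈ 1.667 s.

t_s ≈ 1.667 s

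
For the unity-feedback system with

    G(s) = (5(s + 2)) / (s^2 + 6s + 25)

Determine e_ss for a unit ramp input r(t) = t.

G(s) has no poles at the origin.
This is a Type 0 system; Kv = lim_{s→0} s·G(s) = 0, so the steady-state error for a ramp input is infinite.

e_ss = ∞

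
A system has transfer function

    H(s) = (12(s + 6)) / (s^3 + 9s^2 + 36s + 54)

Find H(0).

Set s = 0: H(0) = (72) / (54) = 4/3.

H(0) = 4/3 ≈ 1.333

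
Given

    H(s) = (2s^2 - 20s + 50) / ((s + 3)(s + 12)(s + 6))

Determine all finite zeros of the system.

s = 5, 5

Set the numerator to zero: 2s^2 - 20s + 50 = 0, i.e. 2·(s^2 - 10s + 25) = 0.
Factoring: (s - 5)^2 = 0.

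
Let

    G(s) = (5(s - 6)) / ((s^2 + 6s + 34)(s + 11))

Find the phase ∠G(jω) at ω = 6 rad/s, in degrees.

∠G(j6) ≈ 13.21°

At s = j6: numerator = -30 + j30, denominator = -238 + j384.
∠G = ∠num − ∠den = 135° − (121.79°) = 13.21°.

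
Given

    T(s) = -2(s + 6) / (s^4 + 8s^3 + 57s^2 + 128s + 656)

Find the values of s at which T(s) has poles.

s = 4j, -4j, -4 + 5j, -4 - 5j

The poles are the roots of the denominator s^4 + 8s^3 + 57s^2 + 128s + 656 = 0.
No real roots exist; factor into two real quadratics: (s^2 + 16)(s^2 + 8s + 41) = 0.
Each quadratic gives a conjugate pair via the quadratic formula.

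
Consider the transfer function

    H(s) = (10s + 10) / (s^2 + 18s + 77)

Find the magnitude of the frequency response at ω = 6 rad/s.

Substitute s = j6: numerator = 10 + j60, denominator = 41 + j108.
|H(j6)| = |10 + j60| / |41 + j108| = 60.828 / 115.52 ≈ 0.5266.

|H(j6)| ≈ 0.5266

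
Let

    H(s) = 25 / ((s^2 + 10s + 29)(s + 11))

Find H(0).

At s = 0 each factor (s + a) contributes a and each (s^2 + bs + c) contributes c.
H(0) = 25·1 / ((29) · (11)) = 25/319 = 25/319.

H(0) = 25/319 ≈ 0.07837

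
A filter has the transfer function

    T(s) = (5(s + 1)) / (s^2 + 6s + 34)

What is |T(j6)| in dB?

Substitute s = j6: numerator = 5 + j30, denominator = -2 + j36.
|T(j6)| = |5 + j30| / |-2 + j36| = 30.414 / 36.056 ≈ 0.8435.
In decibels: 20·log₁₀(0.8435) ≈ -1.48 dB.

|T(j6)|_dB ≈ -1.48 dB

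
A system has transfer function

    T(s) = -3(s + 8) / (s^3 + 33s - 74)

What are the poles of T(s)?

The poles are the roots of the denominator s^3 + 33s - 74 = 0.
Trying s = 2: the polynomial evaluates to 0, so (s - 2) is a factor.
Dividing out leaves s^2 + 2s + 37 = 0.
The quadratic formula then gives s = -1 ± 6j.

s = -1 + 6j, -1 - 6j, 2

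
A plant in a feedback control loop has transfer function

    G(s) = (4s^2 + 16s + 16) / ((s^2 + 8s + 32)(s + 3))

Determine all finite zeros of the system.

Set the numerator to zero: 4s^2 + 16s + 16 = 0, i.e. 4·(s^2 + 4s + 4) = 0.
Factoring: (s + 2)^2 = 0.

s = -2, -2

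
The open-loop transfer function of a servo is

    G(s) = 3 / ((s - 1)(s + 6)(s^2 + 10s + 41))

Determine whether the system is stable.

unstable

The poles can be read from the denominator factors: s = 1, -6, -5 + 4j, -5 - 4j.
Since the pole(s) at s = 1 lie in the right half-plane, the system is unstable.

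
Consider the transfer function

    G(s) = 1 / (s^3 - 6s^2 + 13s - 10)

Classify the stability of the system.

unstable

The denominator s^3 - 6s^2 + 13s - 10 factors as (s - 2)(s^2 - 4s + 5), giving poles at s = 2, 2 + j, 2 - j.
Since the pole(s) at s = 2, 2 + j, 2 - j lie in the right half-plane, the system is unstable.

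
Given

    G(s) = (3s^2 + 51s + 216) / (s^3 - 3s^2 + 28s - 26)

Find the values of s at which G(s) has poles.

The poles are the roots of the denominator s^3 - 3s^2 + 28s - 26 = 0.
Trying s = 1: the polynomial evaluates to 0, so (s - 1) is a factor.
Dividing out leaves s^2 - 2s + 26 = 0.
The quadratic formula then gives s = 1 ± 5j.

s = 1 ± 5j, 1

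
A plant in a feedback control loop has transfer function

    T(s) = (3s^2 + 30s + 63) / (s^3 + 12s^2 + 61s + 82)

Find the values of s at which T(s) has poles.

The poles are the roots of the denominator s^3 + 12s^2 + 61s + 82 = 0.
Trying s = -2: the polynomial evaluates to 0, so (s + 2) is a factor.
Dividing out leaves s^2 + 10s + 41 = 0.
The quadratic formula then gives s = -5 ± 4j.

s = -5 ± 4j, -2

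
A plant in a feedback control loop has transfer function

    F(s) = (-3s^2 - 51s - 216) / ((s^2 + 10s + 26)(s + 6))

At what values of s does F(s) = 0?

s = -9, -8

Set the numerator to zero: -3s^2 - 51s - 216 = 0, i.e. -3·(s^2 + 17s + 72) = 0.
Factoring: (s + 9)(s + 8) = 0.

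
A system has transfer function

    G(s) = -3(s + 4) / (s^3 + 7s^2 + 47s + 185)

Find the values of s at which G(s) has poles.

s = -1 + 6j, -1 - 6j, -5

The poles are the roots of the denominator s^3 + 7s^2 + 47s + 185 = 0.
Trying s = -5: the polynomial evaluates to 0, so (s + 5) is a factor.
Dividing out leaves s^2 + 2s + 37 = 0.
The quadratic formula then gives s = -1 ± 6j.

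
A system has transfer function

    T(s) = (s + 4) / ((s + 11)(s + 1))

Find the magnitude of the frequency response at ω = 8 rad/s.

|T(j8)| ≈ 0.08156

Substitute s = j8: numerator = 4 + j8, denominator = -53 + j96.
|T(j8)| = |4 + j8| / |-53 + j96| = 8.9443 / 109.66 ≈ 0.08156.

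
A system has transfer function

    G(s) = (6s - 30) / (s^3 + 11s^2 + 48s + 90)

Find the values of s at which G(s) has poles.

The poles are the roots of the denominator s^3 + 11s^2 + 48s + 90 = 0.
Trying s = -5: the polynomial evaluates to 0, so (s + 5) is a factor.
Dividing out leaves s^2 + 6s + 18 = 0.
The quadratic formula then gives s = -3 ± 3j.

s = -3 + 3j, -3 - 3j, -5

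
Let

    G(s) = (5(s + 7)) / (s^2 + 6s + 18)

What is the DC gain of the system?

G(0) = 35/18 ≈ 1.944

At s = 0 each factor (s + a) contributes a and each (s^2 + bs + c) contributes c.
G(0) = 5·(7) / ((18)) = 35/18 = 35/18.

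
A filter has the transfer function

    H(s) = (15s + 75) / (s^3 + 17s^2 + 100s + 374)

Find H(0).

H(0) = 75/374 ≈ 0.2005

Set s = 0: H(0) = (75) / (374) = 75/374.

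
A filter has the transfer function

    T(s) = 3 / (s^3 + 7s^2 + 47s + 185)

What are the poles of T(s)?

s = -1 ± 6j, -5

The poles are the roots of the denominator s^3 + 7s^2 + 47s + 185 = 0.
Trying s = -5: the polynomial evaluates to 0, so (s + 5) is a factor.
Dividing out leaves s^2 + 2s + 37 = 0.
The quadratic formula then gives s = -1 ± 6j.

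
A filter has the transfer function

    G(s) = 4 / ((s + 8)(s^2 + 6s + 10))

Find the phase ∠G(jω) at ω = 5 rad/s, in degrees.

At s = j5: numerator = 4, denominator = -270 + j165.
∠G = ∠num − ∠den = 0° − (148.57°) = -148.6°.

∠G(j5) ≈ -148.6°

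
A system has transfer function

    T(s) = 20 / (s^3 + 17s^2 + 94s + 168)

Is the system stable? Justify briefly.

stable

The denominator s^3 + 17s^2 + 94s + 168 factors as (s + 7)(s + 4)(s + 6), giving poles at s = -7, -4, -6.
Since all poles lie strictly in the left half-plane, the system is stable.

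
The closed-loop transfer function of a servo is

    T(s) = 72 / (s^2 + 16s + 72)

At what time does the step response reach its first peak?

t_p ≈ 1.111 s

Comparing s^2 + 16s + 72 to s^2 + 2ζωₙs + ωₙ²: ωₙ = √72 ≈ 8.485 rad/s and ζ = 16/(2·√72) ≈ 0.9428.
ζωₙ = 16/2 = 8, so ω_d = ωₙ√(1−ζ²) = √(ωₙ² − (ζωₙ)²) = √(72 − 8²) = √8 ≈ 2.828 rad/s.
t_p = π/ω_d = π/2.828 ≈ 1.111 s.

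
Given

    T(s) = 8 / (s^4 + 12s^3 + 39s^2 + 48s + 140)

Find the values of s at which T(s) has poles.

s = 2j, -2j, -5, -7

The poles are the roots of the denominator s^4 + 12s^3 + 39s^2 + 48s + 140 = 0.
Trying s = -5: the polynomial evaluates to 0, so (s + 5) is a factor.
Dividing out leaves s^3 + 7s^2 + 4s + 28 = 0.
This factors further as (s^2 + 4)(s + 7) = 0.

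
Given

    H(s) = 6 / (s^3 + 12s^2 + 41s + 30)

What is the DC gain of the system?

Set s = 0: H(0) = (6) / (30) = 1/5.

H(0) = 1/5 ≈ 0.2000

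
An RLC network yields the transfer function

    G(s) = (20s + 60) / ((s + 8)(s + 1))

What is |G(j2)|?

|G(j2)| ≈ 3.911

Substitute s = j2: numerator = 60 + j40, denominator = 4 + j18.
|G(j2)| = |60 + j40| / |4 + j18| = 72.111 / 18.439 ≈ 3.911.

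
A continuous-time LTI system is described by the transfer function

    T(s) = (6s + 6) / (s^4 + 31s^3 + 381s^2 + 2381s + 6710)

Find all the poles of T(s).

s = -5 + 6j, -5 - 6j, -11, -10

The poles are the roots of the denominator s^4 + 31s^3 + 381s^2 + 2381s + 6710 = 0.
Trying s = -11: the polynomial evaluates to 0, so (s + 11) is a factor.
Dividing out leaves s^3 + 20s^2 + 161s + 610 = 0.
This factors further as (s^2 + 10s + 61)(s + 10) = 0.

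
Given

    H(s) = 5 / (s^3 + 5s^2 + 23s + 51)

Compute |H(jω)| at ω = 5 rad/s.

|H(j5)| ≈ 0.06696

Substitute s = j5: numerator = 5, denominator = -74 - j10.
|H(j5)| = |5| / |-74 - j10| = 5 / 74.673 ≈ 0.06696.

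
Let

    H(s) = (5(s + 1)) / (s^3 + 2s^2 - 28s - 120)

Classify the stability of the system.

The denominator s^3 + 2s^2 - 28s - 120 factors as (s^2 + 8s + 20)(s - 6), giving poles at s = -4 + 2j, -4 - 2j, 6.
Since the pole(s) at s = 6 lie in the right half-plane, the system is unstable.

unstable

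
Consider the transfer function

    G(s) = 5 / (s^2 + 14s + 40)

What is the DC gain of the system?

Set s = 0: G(0) = (5) / (40) = 1/8.

G(0) = 1/8 ≈ 0.1250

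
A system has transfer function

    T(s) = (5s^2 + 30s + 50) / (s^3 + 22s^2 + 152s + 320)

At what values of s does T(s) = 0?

s = -3 ± j

Set the numerator to zero: 5s^2 + 30s + 50 = 0, i.e. 5·(s^2 + 6s + 10) = 0.
Factoring: (s^2 + 6s + 10) = 0.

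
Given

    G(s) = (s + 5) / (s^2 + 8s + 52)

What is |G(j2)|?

|G(j2)| ≈ 0.1064

Substitute s = j2: numerator = 5 + j2, denominator = 48 + j16.
|G(j2)| = |5 + j2| / |48 + j16| = 5.3852 / 50.596 ≈ 0.1064.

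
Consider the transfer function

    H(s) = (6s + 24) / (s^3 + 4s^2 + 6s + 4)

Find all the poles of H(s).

s = -1 + j, -1 - j, -2

The poles are the roots of the denominator s^3 + 4s^2 + 6s + 4 = 0.
Trying s = -2: the polynomial evaluates to 0, so (s + 2) is a factor.
Dividing out leaves s^2 + 2s + 2 = 0.
The quadratic formula then gives s = -1 ± 1j.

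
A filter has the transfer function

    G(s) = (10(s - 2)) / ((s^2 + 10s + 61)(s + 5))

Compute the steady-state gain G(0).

At s = 0 each factor (s + a) contributes a and each (s^2 + bs + c) contributes c.
G(0) = 10·(-2) / ((61) · (5)) = -20/305 = -4/61.

G(0) = -4/61 ≈ -0.06557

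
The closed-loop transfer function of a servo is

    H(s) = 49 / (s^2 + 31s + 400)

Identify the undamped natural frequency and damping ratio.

Compare the denominator to the standard form s^2 + 2ζωₙs + ωₙ².
ωₙ² = 400, so ωₙ = 20 rad/s.
2ζωₙ = 31, so ζ = 31/(2·20) = 0.775.

ωₙ = 20 rad/s, ζ = 0.775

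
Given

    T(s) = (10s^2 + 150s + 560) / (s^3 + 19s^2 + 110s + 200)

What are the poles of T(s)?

s = -10, -4, -5

The poles are the roots of the denominator s^3 + 19s^2 + 110s + 200 = 0.
Trying s = -10: the polynomial evaluates to 0, so (s + 10) is a factor.
Dividing out leaves s^2 + 9s + 20 = 0.
Factoring the quadratic: (s + 4)(s + 5) = 0.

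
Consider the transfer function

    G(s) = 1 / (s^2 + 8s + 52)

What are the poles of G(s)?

The poles are the roots of the denominator s^2 + 8s + 52 = 0.
Using the quadratic formula: s = (-8 ± √(-144))/2 = -4 ± 6j.

s = -4 + 6j, -4 - 6j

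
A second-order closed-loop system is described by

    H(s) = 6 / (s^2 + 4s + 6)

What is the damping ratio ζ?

ζ ≈ 0.8165

Compare the denominator to the standard form s^2 + 2ζωₙs + ωₙ².
ωₙ² = 6, so ωₙ = √6 ≈ 2.449 rad/s.
2ζωₙ = 4, so ζ = 4/(2·√6) ≈ 0.8165.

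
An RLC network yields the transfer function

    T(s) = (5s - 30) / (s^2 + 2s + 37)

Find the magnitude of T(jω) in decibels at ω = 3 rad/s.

Substitute s = j3: numerator = -30 + j15, denominator = 28 + j6.
|T(j3)| = |-30 + j15| / |28 + j6| = 33.541 / 28.636 ≈ 1.171.
In decibels: 20·log₁₀(1.171) ≈ 1.37 dB.

|T(j3)|_dB ≈ 1.37 dB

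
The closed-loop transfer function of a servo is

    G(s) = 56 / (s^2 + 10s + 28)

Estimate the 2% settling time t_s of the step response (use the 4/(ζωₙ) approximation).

t_s ≈ 0.8000 s

Comparing s^2 + 10s + 28 to s^2 + 2ζωₙs + ωₙ²: ωₙ = √28 ≈ 5.292 rad/s and ζ = 10/(2·√28) ≈ 0.9449.
ζωₙ = 10/2 = 5, so t_s ≈ 4/(ζωₙ) = 4/5 = 0.8000 s.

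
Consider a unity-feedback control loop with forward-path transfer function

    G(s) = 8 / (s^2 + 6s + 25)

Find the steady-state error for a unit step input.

e_ss = 0.7576

G(s) has no poles at the origin.
This is a Type 0 system. Kp = lim_{s→0} G(s) = 8/25.
e_ss = 1/(1 + Kp) = 1/(1 + 8/25) = 25/33 ≈ 0.7576.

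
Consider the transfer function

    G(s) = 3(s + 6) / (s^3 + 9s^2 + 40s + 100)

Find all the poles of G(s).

The poles are the roots of the denominator s^3 + 9s^2 + 40s + 100 = 0.
Trying s = -5: the polynomial evaluates to 0, so (s + 5) is a factor.
Dividing out leaves s^2 + 4s + 20 = 0.
The quadratic formula then gives s = -2 ± 4j.

s = -2 ± 4j, -5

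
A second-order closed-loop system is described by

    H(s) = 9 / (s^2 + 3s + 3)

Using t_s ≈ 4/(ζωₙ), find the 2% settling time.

Comparing s^2 + 3s + 3 to s^2 + 2ζωₙs + ωₙ²: ωₙ = √3 ≈ 1.732 rad/s and ζ = 3/(2·√3) ≈ 0.8660.
ζωₙ = 3/2 = 1.5, so t_s ≈ 4/(ζωₙ) = 4/1.5 ≈ 2.667 s.

t_s ≈ 2.667 s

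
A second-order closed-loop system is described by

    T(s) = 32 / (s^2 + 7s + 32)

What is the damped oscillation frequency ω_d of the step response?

ω_d ≈ 4.444 rad/s

Comparing s^2 + 7s + 32 to s^2 + 2ζωₙs + ωₙ²: ωₙ = √32 ≈ 5.657 rad/s and ζ = 7/(2·√32) ≈ 0.6187.
ζωₙ = 7/2 = 3.5, so ω_d = ωₙ√(1−ζ²) = √(ωₙ² − (ζωₙ)²) = √(32 − 3.5²) = √19.75 ≈ 4.444 rad/s.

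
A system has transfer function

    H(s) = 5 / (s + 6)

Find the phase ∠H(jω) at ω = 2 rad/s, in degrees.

At s = j2: numerator = 5, denominator = 6 + j2.
∠H = ∠num − ∠den = 0° − (18.435°) = -18.43°.

∠H(j2) ≈ -18.43°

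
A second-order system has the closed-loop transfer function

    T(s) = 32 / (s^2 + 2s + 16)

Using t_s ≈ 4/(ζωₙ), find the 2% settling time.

t_s ≈ 4 s

Comparing s^2 + 2s + 16 to s^2 + 2ζωₙs + ωₙ²: ωₙ = 4 rad/s and ζ = 2/(2·4) = 0.25.
ζωₙ = 2/2 = 1, so t_s ≈ 4/(ζωₙ) = 4/1 = 4 s.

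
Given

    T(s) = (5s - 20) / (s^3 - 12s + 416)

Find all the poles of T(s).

s = 4 ± 6j, -8

The poles are the roots of the denominator s^3 - 12s + 416 = 0.
Trying s = -8: the polynomial evaluates to 0, so (s + 8) is a factor.
Dividing out leaves s^2 - 8s + 52 = 0.
The quadratic formula then gives s = 4 ± 6j.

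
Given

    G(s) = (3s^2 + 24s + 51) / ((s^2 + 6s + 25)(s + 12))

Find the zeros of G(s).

Set the numerator to zero: 3s^2 + 24s + 51 = 0, i.e. 3·(s^2 + 8s + 17) = 0.
Factoring: (s^2 + 8s + 17) = 0.

s = -4 ± j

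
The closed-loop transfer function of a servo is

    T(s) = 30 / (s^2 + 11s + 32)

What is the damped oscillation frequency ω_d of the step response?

ω_d ≈ 1.323 rad/s

Comparing s^2 + 11s + 32 to s^2 + 2ζωₙs + ωₙ²: ωₙ = √32 ≈ 5.657 rad/s and ζ = 11/(2·√32) ≈ 0.9723.
ζωₙ = 11/2 = 5.5, so ω_d = ωₙ√(1−ζ²) = √(ωₙ² − (ζωₙ)²) = √(32 − 5.5²) = √1.75 ≈ 1.323 rad/s.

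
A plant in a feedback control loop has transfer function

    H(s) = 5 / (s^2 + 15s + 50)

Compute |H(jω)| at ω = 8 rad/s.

Substitute s = j8: numerator = 5, denominator = -14 + j120.
|H(j8)| = |5| / |-14 + j120| = 5 / 120.81 ≈ 0.04139.

|H(j8)| ≈ 0.04139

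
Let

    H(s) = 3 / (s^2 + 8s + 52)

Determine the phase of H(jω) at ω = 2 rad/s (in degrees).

∠H(j2) ≈ -18.43°

At s = j2: numerator = 3, denominator = 48 + j16.
∠H = ∠num − ∠den = 0° − (18.435°) = -18.43°.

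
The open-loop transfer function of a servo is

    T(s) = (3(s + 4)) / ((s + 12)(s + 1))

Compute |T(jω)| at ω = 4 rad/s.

|T(j4)| ≈ 0.3254

Substitute s = j4: numerator = 12 + j12, denominator = -4 + j52.
|T(j4)| = |12 + j12| / |-4 + j52| = 16.971 / 52.154 ≈ 0.3254.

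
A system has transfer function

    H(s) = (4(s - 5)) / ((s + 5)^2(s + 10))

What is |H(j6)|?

|H(j6)| ≈ 0.04392

Substitute s = j6: numerator = -20 + j24, denominator = -470 + j534.
|H(j6)| = |-20 + j24| / |-470 + j534| = 31.241 / 711.38 ≈ 0.04392.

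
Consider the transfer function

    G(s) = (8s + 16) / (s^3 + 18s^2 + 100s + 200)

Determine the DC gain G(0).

G(0) = 2/25 ≈ 0.08000

Set s = 0: G(0) = (16) / (200) = 2/25.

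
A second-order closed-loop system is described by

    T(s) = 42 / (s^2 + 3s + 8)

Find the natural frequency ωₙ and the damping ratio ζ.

ωₙ ≈ 2.828 rad/s, ζ ≈ 0.5303

Compare the denominator to the standard form s^2 + 2ζωₙs + ωₙ².
ωₙ² = 8, so ωₙ = √8 ≈ 2.828 rad/s.
2ζωₙ = 3, so ζ = 3/(2·√8) ≈ 0.5303.
With ζ = 0.5303 the response is underdamped.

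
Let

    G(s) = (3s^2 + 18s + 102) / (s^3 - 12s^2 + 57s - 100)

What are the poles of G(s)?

s = 4 ± 3j, 4

The poles are the roots of the denominator s^3 - 12s^2 + 57s - 100 = 0.
Trying s = 4: the polynomial evaluates to 0, so (s - 4) is a factor.
Dividing out leaves s^2 - 8s + 25 = 0.
The quadratic formula then gives s = 4 ± 3j.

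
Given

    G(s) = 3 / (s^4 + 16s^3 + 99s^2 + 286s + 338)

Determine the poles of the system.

s = -3 ± 2j, -5 ± j

The poles are the roots of the denominator s^4 + 16s^3 + 99s^2 + 286s + 338 = 0.
No real roots exist; factor into two real quadratics: (s^2 + 6s + 13)(s^2 + 10s + 26) = 0.
Each quadratic gives a conjugate pair via the quadratic formula.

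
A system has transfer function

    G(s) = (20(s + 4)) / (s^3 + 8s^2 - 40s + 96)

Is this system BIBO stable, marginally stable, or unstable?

unstable

The denominator s^3 + 8s^2 - 40s + 96 factors as (s^2 - 4s + 8)(s + 12), giving poles at s = 2 + 2j, 2 - 2j, -12.
Since the pole(s) at s = 2 + 2j, 2 - 2j lie in the right half-plane, the system is unstable.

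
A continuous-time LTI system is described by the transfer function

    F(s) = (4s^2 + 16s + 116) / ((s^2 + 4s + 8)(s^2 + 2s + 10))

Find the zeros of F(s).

s = -2 + 5j, -2 - 5j

Set the numerator to zero: 4s^2 + 16s + 116 = 0, i.e. 4·(s^2 + 4s + 29) = 0.
Factoring: (s^2 + 4s + 29) = 0.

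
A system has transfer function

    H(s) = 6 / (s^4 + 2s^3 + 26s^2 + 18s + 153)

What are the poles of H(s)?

The poles are the roots of the denominator s^4 + 2s^3 + 26s^2 + 18s + 153 = 0.
No real roots exist; factor into two real quadratics: (s^2 + 9)(s^2 + 2s + 17) = 0.
Each quadratic gives a conjugate pair via the quadratic formula.

s = ±3j, -1 ± 4j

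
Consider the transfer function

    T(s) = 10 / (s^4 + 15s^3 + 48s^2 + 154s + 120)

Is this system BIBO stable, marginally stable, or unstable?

stable

The denominator s^4 + 15s^3 + 48s^2 + 154s + 120 factors as (s + 12)(s^2 + 2s + 10)(s + 1), giving poles at s = -12, -1 ± 3j, -1.
Since all poles lie strictly in the left half-plane, the system is stable.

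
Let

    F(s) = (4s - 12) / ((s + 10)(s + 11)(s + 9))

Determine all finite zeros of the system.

s = 3

Set the numerator to zero: 4s - 12 = 0, i.e. 4·(s - 3) = 0.
So s = 3.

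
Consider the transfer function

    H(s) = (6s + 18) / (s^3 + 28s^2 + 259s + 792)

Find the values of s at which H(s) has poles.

The poles are the roots of the denominator s^3 + 28s^2 + 259s + 792 = 0.
Trying s = -11: the polynomial evaluates to 0, so (s + 11) is a factor.
Dividing out leaves s^2 + 17s + 72 = 0.
Factoring the quadratic: (s + 9)(s + 8) = 0.

s = -11, -9, -8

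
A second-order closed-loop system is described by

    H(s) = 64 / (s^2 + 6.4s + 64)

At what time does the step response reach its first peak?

t_p ≈ 0.4285 s

Comparing s^2 + 6.4s + 64 to s^2 + 2ζωₙs + ωₙ²: ωₙ = 8 rad/s and ζ = 6.4/(2·8) = 0.4.
ζωₙ = 6.4/2 = 3.2, so ω_d = ωₙ√(1−ζ²) = √(ωₙ² − (ζωₙ)²) = √(64 − 3.2²) = √53.76 ≈ 7.332 rad/s.
t_p = π/ω_d = π/7.332 ≈ 0.4285 s.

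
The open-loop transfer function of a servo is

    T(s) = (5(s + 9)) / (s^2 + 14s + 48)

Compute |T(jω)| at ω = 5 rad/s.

Substitute s = j5: numerator = 45 + j25, denominator = 23 + j70.
|T(j5)| = |45 + j25| / |23 + j70| = 51.478 / 73.682 ≈ 0.6987.

|T(j5)| ≈ 0.6987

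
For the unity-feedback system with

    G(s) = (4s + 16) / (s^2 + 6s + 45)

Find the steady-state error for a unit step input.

G(s) has no poles at the origin.
This is a Type 0 system. Kp = lim_{s→0} G(s) = 16/45.
e_ss = 1/(1 + Kp) = 1/(1 + 16/45) = 45/61 ≈ 0.7377.

e_ss = 0.7377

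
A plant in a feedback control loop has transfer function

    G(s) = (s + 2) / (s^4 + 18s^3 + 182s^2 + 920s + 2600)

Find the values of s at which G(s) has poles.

s = -5 + 5j, -5 - 5j, -4 + 6j, -4 - 6j

The poles are the roots of the denominator s^4 + 18s^3 + 182s^2 + 920s + 2600 = 0.
No real roots exist; factor into two real quadratics: (s^2 + 10s + 50)(s^2 + 8s + 52) = 0.
Each quadratic gives a conjugate pair via the quadratic formula.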